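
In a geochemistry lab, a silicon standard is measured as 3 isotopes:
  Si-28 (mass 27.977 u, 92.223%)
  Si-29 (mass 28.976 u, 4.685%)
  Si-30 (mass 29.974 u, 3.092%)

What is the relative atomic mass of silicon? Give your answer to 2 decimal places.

28.09 u

The abundance-weighted mean is 0.92223 × 27.977 + 0.04685 × 28.976 + 0.03092 × 29.974
= 25.8012 + 1.3575 + 0.9268 = 28.0855 u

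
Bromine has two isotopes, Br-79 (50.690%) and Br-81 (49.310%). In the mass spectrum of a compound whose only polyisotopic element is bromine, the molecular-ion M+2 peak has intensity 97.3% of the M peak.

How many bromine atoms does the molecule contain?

The M+2/M ratio from n Br atoms is n · q/p = n · 0.49310/0.50690.
n = 0.973 × 0.50690/0.49310 = 1.00 ≈ 1

1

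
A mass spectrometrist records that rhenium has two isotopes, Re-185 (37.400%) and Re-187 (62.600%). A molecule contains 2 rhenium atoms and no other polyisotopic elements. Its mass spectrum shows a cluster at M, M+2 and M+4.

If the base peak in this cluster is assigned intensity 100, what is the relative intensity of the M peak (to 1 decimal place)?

Binomial terms of (0.37400 + 0.62600)^2: M 0.1399, M+2 0.4682, M+4 0.3919 → M+2 is the base peak.
P(M+2) = C(2,1) × 0.37400^1 × 0.62600^1 = 2 × 0.3740 × 0.6260 = 0.468248 (base)
P(M) = C(2,0) × 0.37400^2 × 0.62600^0 = 1 × 0.139876 × 1.0000 = 0.139876
Relative intensity = 0.139876 / 0.468248 × 100 = 29.9

29.9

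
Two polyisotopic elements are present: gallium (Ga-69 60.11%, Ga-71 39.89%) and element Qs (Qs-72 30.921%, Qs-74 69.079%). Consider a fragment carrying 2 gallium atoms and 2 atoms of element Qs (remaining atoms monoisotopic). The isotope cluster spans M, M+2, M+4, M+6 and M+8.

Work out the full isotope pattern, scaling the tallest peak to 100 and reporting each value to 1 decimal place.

Gallium pattern (n=2): 0.36132121 : 0.47955758 : 0.15912121
Element Qs pattern (n=2): 0.09561082 : 0.42719835 : 0.47719082
Convolve the two distributions (both contribute in 2-u steps):
  M: 0.36132121×0.09561082 = 0.034546
  M+2: 0.36132121×0.42719835 + 0.47955758×0.09561082 = 0.200207
  M+4: 0.36132121×0.47719082 + 0.47955758×0.42719835 + 0.15912121×0.09561082 = 0.392499
  M+6: 0.47955758×0.47719082 + 0.15912121×0.42719835 = 0.296817
  M+8: 0.15912121×0.47719082 = 0.075931
Scale to base peak (0.392499) = 100: 8.8 : 51.0 : 100.0 : 75.6 : 19.3

8.8 : 51.0 : 100.0 : 75.6 : 19.3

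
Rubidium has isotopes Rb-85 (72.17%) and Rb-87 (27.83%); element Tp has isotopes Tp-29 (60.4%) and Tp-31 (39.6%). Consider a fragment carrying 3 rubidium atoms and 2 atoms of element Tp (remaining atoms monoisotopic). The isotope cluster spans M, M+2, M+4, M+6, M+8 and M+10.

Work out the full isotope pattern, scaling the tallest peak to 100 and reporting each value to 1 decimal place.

40.5 : 100.0 : 97.0 : 46.2 : 10.8 : 1.0

Rubidium pattern (n=3): 0.37589809 : 0.43485841 : 0.16768892 : 0.02155458
Element Tp pattern (n=2): 0.364816 : 0.478368 : 0.156816
Convolve the two distributions (both contribute in 2-u steps):
  M: 0.37589809×0.364816 = 0.137134
  M+2: 0.37589809×0.478368 + 0.43485841×0.364816 = 0.338461
  M+4: 0.37589809×0.156816 + 0.43485841×0.478368 + 0.16768892×0.364816 = 0.328145
  M+6: 0.43485841×0.156816 + 0.16768892×0.478368 + 0.02155458×0.364816 = 0.156273
  M+8: 0.16768892×0.156816 + 0.02155458×0.478368 = 0.036607
  M+10: 0.02155458×0.156816 = 0.003380
Scale to base peak (0.338461) = 100: 40.5 : 100.0 : 97.0 : 46.2 : 10.8 : 1.0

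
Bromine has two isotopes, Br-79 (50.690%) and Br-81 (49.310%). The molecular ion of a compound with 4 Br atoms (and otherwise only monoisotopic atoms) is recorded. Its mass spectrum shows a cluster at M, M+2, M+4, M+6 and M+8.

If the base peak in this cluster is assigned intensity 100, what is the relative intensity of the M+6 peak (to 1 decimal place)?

64.9

Term probabilities: M 0.0660, M+2 0.2569, M+4 0.3749, M+6 0.2431, M+8 0.0591. Base peak = M+4.
P(M+4) = C(4,2) × 0.50690^2 × 0.49310^2 = 6 × 0.25694761 × 0.24314761 = 0.374857 (base)
P(M+6) = C(4,3) × 0.50690^1 × 0.49310^3 = 4 × 0.5069 × 0.11989609 = 0.243101
Relative intensity = 0.243101 / 0.374857 × 100 = 64.9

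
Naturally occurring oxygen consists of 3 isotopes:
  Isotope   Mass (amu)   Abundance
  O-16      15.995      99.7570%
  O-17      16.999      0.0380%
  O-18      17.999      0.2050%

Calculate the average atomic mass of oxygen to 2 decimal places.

Average mass = Σ (abundance × isotope mass) = 0.997570 × 15.995 + 0.000380 × 16.999 + 0.002050 × 17.999
= 15.9561 + 0.0065 + 0.0369 = 15.9995 amu

16.00 amu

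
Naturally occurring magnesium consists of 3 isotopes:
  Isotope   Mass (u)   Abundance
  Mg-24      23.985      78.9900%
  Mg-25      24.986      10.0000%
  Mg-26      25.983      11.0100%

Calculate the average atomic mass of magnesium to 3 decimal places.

Ar = Σ fᵢ·mᵢ = 0.789900 × 23.985 + 0.100000 × 24.986 + 0.110100 × 25.983
= 18.9458 + 2.4986 + 2.8607 = 24.3051 u

24.305 u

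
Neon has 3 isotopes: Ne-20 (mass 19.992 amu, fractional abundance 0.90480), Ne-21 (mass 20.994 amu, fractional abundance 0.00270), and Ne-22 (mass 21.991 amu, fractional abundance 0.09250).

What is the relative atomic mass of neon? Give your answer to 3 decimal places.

20.180 amu

Ar = Σ fᵢ·mᵢ = 0.90480 × 19.992 + 0.00270 × 20.994 + 0.09250 × 21.991
= 18.0888 + 0.0567 + 2.0342 = 20.1797 amu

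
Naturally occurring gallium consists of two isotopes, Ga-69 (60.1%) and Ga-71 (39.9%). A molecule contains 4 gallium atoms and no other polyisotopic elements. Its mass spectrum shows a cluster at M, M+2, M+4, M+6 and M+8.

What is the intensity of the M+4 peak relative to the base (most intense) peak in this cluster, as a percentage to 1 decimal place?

Term probabilities: M 0.1305, M+2 0.3465, M+4 0.3450, M+6 0.1527, M+8 0.0253. Base peak = M+2.
P(M+2) = C(4,1) × 0.601^3 × 0.399^1 = 4 × 0.2170818 × 0.3990 = 0.346463 (base)
P(M+4) = C(4,2) × 0.601^2 × 0.399^2 = 6 × 0.361201 × 0.159201 = 0.345021
Relative intensity = 0.345021 / 0.346463 × 100 = 99.6

99.6%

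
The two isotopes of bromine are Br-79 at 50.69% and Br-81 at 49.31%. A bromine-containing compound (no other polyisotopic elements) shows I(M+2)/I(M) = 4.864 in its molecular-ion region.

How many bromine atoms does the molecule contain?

5

The M+2/M ratio from n Br atoms is n · q/p = n · 0.4931/0.5069.
n = 4.864 × 0.5069/0.4931 = 5.00 ≈ 5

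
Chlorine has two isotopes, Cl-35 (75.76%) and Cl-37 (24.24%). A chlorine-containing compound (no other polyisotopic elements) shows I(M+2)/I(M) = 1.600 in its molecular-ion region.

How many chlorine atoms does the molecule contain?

5

With n Cl atoms, P(M+2)/P(M) = C(n,1)·p^(n−1)q / p^n = n·q/p = n · 0.2424/0.7576.
n = 1.600 × 0.7576/0.2424 = 5.00 ≈ 5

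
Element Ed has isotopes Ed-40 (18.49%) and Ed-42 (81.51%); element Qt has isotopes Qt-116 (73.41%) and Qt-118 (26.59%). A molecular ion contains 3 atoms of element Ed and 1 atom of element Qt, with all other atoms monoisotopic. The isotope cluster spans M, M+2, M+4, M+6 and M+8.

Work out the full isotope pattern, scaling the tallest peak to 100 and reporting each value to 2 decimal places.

Element Ed pattern (n=3): 0.00632136 : 0.08359994 : 0.36853603 : 0.54154267
Element Qt pattern (n=1): 0.7341 : 0.2659
Convolve the two distributions (both contribute in 2-u steps):
  M: 0.00632136×0.7341 = 0.004641
  M+2: 0.00632136×0.2659 + 0.08359994×0.7341 = 0.063052
  M+4: 0.08359994×0.2659 + 0.36853603×0.7341 = 0.292772
  M+6: 0.36853603×0.2659 + 0.54154267×0.7341 = 0.495540
  M+8: 0.54154267×0.2659 = 0.143996
Scale to base peak (0.495540) = 100: 0.94 : 12.72 : 59.08 : 100.00 : 29.06

0.94 : 12.72 : 59.08 : 100.00 : 29.06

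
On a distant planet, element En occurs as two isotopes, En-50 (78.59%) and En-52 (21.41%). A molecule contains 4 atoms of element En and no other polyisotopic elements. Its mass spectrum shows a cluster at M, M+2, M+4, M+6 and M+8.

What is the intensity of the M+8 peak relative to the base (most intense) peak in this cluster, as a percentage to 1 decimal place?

0.5%

Binomial terms of (0.7859 + 0.2141)^4: M 0.3815, M+2 0.4157, M+4 0.1699, M+6 0.0309, M+8 0.0021 → M+2 is the base peak.
P(M+2) = C(4,1) × 0.7859^3 × 0.2141^1 = 4 × 0.48540234 × 0.2141 = 0.415699 (base)
P(M+8) = C(4,4) × 0.7859^0 × 0.2141^4 = 1 × 1.0000 × 0.0021012 = 0.002101
Relative intensity = 0.002101 / 0.415699 × 100 = 0.5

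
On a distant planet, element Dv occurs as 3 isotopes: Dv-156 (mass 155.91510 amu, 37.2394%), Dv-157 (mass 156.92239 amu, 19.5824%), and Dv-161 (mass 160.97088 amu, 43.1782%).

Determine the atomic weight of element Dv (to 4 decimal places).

158.2953 amu

The abundance-weighted mean is 0.372394 × 155.91510 + 0.195824 × 156.92239 + 0.431782 × 160.97088
= 58.061848 + 30.729170 + 69.504329 = 158.295347 amu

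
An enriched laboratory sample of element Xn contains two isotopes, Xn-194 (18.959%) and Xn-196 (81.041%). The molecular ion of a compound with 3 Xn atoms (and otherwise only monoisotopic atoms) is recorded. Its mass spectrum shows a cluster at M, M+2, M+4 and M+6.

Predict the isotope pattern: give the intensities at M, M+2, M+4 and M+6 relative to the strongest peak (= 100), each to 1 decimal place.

The 3 Xn atoms are independent, so intensities follow the terms of (0.18959 + 0.81041)^3.
P(M) = 0.18959^3 = 0.006815
P(M+2) = 3 × 0.18959^2 × 0.81041^1 = 0.087389
P(M+4) = 3 × 0.18959^1 × 0.81041^2 = 0.373548
P(M+6) = 0.81041^3 = 0.532248
The M+6 peak is largest (0.532248); scaling to 100 gives 1.3 : 16.4 : 70.2 : 100.0.

1.3 : 16.4 : 70.2 : 100.0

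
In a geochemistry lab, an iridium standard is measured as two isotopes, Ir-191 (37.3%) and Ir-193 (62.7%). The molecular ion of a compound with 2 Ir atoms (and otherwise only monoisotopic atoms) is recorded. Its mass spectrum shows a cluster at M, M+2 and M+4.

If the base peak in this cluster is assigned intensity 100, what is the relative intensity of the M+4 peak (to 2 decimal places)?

84.05

Binomial terms of (0.373 + 0.627)^2: M 0.1391, M+2 0.4677, M+4 0.3931 → M+2 is the base peak.
P(M+2) = C(2,1) × 0.373^1 × 0.627^1 = 2 × 0.3730 × 0.6270 = 0.467742 (base)
P(M+4) = C(2,2) × 0.373^0 × 0.627^2 = 1 × 1.0000 × 0.393129 = 0.393129
Relative intensity = 0.393129 / 0.467742 × 100 = 84.05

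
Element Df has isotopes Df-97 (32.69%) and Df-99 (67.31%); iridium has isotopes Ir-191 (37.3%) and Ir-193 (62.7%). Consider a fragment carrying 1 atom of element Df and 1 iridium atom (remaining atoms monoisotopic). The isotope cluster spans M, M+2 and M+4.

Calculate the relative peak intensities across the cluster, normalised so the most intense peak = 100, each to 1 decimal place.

26.7 : 100.0 : 92.5

Element Df pattern (n=1): 0.3269 : 0.6731
Iridium pattern (n=1): 0.3730 : 0.6270
Convolve the two distributions (both contribute in 2-u steps):
  M: 0.3269×0.3730 = 0.121934
  M+2: 0.3269×0.6270 + 0.6731×0.3730 = 0.456033
  M+4: 0.6731×0.6270 = 0.422034
Scale to base peak (0.456033) = 100: 26.7 : 100.0 : 92.5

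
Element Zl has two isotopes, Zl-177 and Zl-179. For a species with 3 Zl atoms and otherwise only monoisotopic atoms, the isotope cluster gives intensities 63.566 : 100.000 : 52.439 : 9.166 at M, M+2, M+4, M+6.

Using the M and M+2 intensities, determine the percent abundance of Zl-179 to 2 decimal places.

Let p = fractional abundance of Zl-177. I(M+2)/I(M) = [C(3,1)·p^2·(1−p)] / p^3 = 3·(1−p)/p = 100.000/63.566 = 1.5732
(1−p)/p = 1.5732/3 = 0.5244  ⇒  p = 1/(1 + 0.5244) = 0.6560
Zl-177: 65.60%, Zl-179: 34.40%.

34.40%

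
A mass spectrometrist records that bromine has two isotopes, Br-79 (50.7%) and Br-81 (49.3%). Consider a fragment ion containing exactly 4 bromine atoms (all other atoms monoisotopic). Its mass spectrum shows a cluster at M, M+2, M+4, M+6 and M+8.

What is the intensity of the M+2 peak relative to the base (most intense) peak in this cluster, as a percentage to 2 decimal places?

Binomial terms of (0.507 + 0.493)^4: M 0.0661, M+2 0.2570, M+4 0.3749, M+6 0.2430, M+8 0.0591 → M+4 is the base peak.
P(M+4) = C(4,2) × 0.507^2 × 0.493^2 = 6 × 0.257049 × 0.243049 = 0.374853 (base)
P(M+2) = C(4,1) × 0.507^3 × 0.493^1 = 4 × 0.13032384 × 0.4930 = 0.256999
Relative intensity = 0.256999 / 0.374853 × 100 = 68.56

68.56%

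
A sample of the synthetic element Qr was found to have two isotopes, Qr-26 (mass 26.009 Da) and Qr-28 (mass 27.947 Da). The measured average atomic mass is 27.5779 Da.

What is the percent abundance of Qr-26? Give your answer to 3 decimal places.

19.045%

Let x be the fractional abundance of Qr-26; then Qr-28 has abundance 1 − x.
26.009·x + 27.947·(1 − x) = 27.5779
(26.009 − 27.947)·x = 27.5779 − 27.947
x = -0.3691 / -1.938 = 0.19045 → 19.045% Qr-26, 80.955% Qr-28.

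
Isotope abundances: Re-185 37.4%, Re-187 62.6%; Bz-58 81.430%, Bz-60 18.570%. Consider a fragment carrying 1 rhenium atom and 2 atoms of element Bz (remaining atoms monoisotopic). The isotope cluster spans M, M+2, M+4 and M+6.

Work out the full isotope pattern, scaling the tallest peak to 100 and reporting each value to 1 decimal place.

Rhenium pattern (n=1): 0.3740 : 0.6260
Element Bz pattern (n=2): 0.66308449 : 0.30243102 : 0.03448449
Convolve the two distributions (both contribute in 2-u steps):
  M: 0.3740×0.66308449 = 0.247994
  M+2: 0.3740×0.30243102 + 0.6260×0.66308449 = 0.528200
  M+4: 0.3740×0.03448449 + 0.6260×0.30243102 = 0.202219
  M+6: 0.6260×0.03448449 = 0.021587
Scale to base peak (0.528200) = 100: 47.0 : 100.0 : 38.3 : 4.1

47.0 : 100.0 : 38.3 : 4.1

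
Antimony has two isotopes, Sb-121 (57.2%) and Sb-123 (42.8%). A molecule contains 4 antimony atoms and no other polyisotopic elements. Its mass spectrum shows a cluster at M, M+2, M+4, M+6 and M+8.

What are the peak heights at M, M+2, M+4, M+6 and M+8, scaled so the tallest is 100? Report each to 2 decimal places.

29.77 : 89.10 : 100.00 : 49.88 : 9.33

Expanding (0.572 + 0.428)^4:
P(M) = 0.572^4 = 0.107049
P(M+2) = 4 × 0.572^3 × 0.428^1 = 0.320400
P(M+4) = 6 × 0.572^2 × 0.428^2 = 0.359609
P(M+6) = 4 × 0.572^1 × 0.428^3 = 0.179385
P(M+8) = 0.428^4 = 0.033556
The M+4 peak is largest (0.359609); scaling to 100 gives 29.77 : 89.10 : 100.00 : 49.88 : 9.33.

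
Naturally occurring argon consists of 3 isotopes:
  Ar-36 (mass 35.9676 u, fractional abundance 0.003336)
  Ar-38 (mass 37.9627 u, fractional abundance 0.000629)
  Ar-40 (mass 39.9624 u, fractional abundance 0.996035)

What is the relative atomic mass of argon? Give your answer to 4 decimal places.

39.9478 u

The abundance-weighted mean is 0.003336 × 35.9676 + 0.000629 × 37.9627 + 0.996035 × 39.9624
= 0.11999 + 0.02388 + 39.80395 = 39.94782 u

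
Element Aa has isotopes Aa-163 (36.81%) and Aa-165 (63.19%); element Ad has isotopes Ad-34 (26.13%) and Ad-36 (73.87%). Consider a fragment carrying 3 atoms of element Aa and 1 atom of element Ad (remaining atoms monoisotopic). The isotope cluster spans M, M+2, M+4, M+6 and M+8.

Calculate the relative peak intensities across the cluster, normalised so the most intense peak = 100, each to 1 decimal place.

Element Aa pattern (n=3): 0.04987667 : 0.25686282 : 0.44094435 : 0.25231616
Element Ad pattern (n=1): 0.2613 : 0.7387
Convolve the two distributions (both contribute in 2-u steps):
  M: 0.04987667×0.2613 = 0.013033
  M+2: 0.04987667×0.7387 + 0.25686282×0.2613 = 0.103962
  M+4: 0.25686282×0.7387 + 0.44094435×0.2613 = 0.304963
  M+6: 0.44094435×0.7387 + 0.25231616×0.2613 = 0.391656
  M+8: 0.25231616×0.7387 = 0.186386
Scale to base peak (0.391656) = 100: 3.3 : 26.5 : 77.9 : 100.0 : 47.6

3.3 : 26.5 : 77.9 : 100.0 : 47.6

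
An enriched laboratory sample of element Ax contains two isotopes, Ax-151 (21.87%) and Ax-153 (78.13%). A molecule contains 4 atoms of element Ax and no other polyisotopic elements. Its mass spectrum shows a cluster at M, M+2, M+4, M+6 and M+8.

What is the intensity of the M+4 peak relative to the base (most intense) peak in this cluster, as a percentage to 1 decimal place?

Term probabilities: M 0.0023, M+2 0.0327, M+4 0.1752, M+6 0.4172, M+8 0.3726. Base peak = M+6.
P(M+6) = C(4,3) × 0.2187^1 × 0.7813^3 = 4 × 0.2187 × 0.47692872 = 0.417217 (base)
P(M+4) = C(4,2) × 0.2187^2 × 0.7813^2 = 6 × 0.04782969 × 0.61042969 = 0.175180
Relative intensity = 0.175180 / 0.417217 × 100 = 42.0

42.0%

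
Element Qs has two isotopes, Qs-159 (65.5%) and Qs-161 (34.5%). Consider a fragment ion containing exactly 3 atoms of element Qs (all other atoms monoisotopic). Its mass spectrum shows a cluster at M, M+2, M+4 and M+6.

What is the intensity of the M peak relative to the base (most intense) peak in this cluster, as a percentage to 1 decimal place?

Binomial terms of (0.655 + 0.345)^3: M 0.2810, M+2 0.4440, M+4 0.2339, M+6 0.0411 → M+2 is the base peak.
P(M+2) = C(3,1) × 0.655^2 × 0.345^1 = 3 × 0.429025 × 0.3450 = 0.444041 (base)
P(M) = C(3,0) × 0.655^3 × 0.345^0 = 1 × 0.28101138 × 1.0000 = 0.281011
Relative intensity = 0.281011 / 0.444041 × 100 = 63.3

63.3%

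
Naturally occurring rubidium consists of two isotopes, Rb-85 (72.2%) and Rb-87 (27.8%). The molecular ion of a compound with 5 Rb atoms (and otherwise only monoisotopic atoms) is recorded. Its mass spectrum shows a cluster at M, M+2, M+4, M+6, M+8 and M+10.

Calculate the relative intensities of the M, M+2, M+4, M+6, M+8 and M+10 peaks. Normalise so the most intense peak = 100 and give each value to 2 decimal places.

Each Rb atom is independently Rb-85 (p = 0.722) or Rb-87 (q = 0.278); the cluster is the binomial expansion (p + q)^5.
P(M) = 0.722^5 = 0.196194
P(M+2) = 5 × 0.722^4 × 0.278^1 = 0.377714
P(M+4) = 10 × 0.722^3 × 0.278^2 = 0.290872
P(M+6) = 10 × 0.722^2 × 0.278^3 = 0.111998
P(M+8) = 5 × 0.722^1 × 0.278^4 = 0.021562
P(M+10) = 0.278^5 = 0.001660
The M+2 peak is largest (0.377714); scaling to 100 gives 51.94 : 100.00 : 77.01 : 29.65 : 5.71 : 0.44.

51.94 : 100.00 : 77.01 : 29.65 : 5.71 : 0.44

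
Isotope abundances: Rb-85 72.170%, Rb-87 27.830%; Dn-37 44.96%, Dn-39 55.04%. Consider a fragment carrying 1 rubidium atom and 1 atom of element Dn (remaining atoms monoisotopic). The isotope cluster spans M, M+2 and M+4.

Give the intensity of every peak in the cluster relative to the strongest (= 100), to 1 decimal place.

62.1 : 100.0 : 29.3

Rubidium pattern (n=1): 0.7217 : 0.2783
Element Dn pattern (n=1): 0.4496 : 0.5504
Convolve the two distributions (both contribute in 2-u steps):
  M: 0.7217×0.4496 = 0.324476
  M+2: 0.7217×0.5504 + 0.2783×0.4496 = 0.522347
  M+4: 0.2783×0.5504 = 0.153176
Scale to base peak (0.522347) = 100: 62.1 : 100.0 : 29.3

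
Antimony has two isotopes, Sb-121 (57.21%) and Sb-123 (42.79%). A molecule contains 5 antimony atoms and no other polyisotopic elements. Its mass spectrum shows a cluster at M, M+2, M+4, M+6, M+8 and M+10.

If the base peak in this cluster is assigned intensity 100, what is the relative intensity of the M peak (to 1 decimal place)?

Binomial terms of (0.5721 + 0.4279)^5: M 0.0613, M+2 0.2292, M+4 0.3428, M+6 0.2564, M+8 0.0959, M+10 0.0143 → M+4 is the base peak.
P(M+4) = C(5,2) × 0.5721^3 × 0.4279^2 = 10 × 0.18724742 × 0.18309841 = 0.342847 (base)
P(M) = C(5,0) × 0.5721^5 × 0.4279^0 = 1 × 0.06128578 × 1.0000 = 0.061286
Relative intensity = 0.061286 / 0.342847 × 100 = 17.9

17.9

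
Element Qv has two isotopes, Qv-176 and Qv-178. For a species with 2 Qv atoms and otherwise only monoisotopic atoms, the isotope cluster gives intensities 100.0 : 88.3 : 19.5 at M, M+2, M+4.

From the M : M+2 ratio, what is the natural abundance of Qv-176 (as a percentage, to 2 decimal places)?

Write p for the Qv-176 fraction. I(M+2)/I(M) = [C(2,1)·p^1·(1−p)] / p^2 = 2·(1−p)/p = 88.3/100.0 = 0.8830
(1−p)/p = 0.8830/2 = 0.4415  ⇒  p = 1/(1 + 0.4415) = 0.6937
Qv-176: 69.37%, Qv-178: 30.63%.

69.37%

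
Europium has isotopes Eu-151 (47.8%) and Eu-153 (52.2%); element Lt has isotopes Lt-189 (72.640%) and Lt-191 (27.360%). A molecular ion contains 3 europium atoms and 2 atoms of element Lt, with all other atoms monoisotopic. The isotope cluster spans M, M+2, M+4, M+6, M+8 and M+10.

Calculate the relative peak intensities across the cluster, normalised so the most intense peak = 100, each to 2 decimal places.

Europium pattern (n=3): 0.10921535 : 0.35780594 : 0.39074206 : 0.14223665
Element Lt pattern (n=2): 0.52765696 : 0.39748608 : 0.07485696
Convolve the two distributions (both contribute in 2-u steps):
  M: 0.10921535×0.52765696 = 0.057628
  M+2: 0.10921535×0.39748608 + 0.35780594×0.52765696 = 0.232210
  M+4: 0.10921535×0.07485696 + 0.35780594×0.39748608 + 0.39074206×0.52765696 = 0.356576
  M+6: 0.35780594×0.07485696 + 0.39074206×0.39748608 + 0.14223665×0.52765696 = 0.257151
  M+8: 0.39074206×0.07485696 + 0.14223665×0.39748608 = 0.085787
  M+10: 0.14223665×0.07485696 = 0.010647
Scale to base peak (0.356576) = 100: 16.16 : 65.12 : 100.00 : 72.12 : 24.06 : 2.99

16.16 : 65.12 : 100.00 : 72.12 : 24.06 : 2.99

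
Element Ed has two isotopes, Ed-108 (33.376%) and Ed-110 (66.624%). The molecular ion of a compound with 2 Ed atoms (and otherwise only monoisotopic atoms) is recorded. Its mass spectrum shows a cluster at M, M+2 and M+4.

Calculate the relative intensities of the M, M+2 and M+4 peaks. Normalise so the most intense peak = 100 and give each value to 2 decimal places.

Each Ed atom is independently Ed-108 (p = 0.33376) or Ed-110 (q = 0.66624); the cluster is the binomial expansion (p + q)^2.
P(M) = 0.33376^2 = 0.111396
P(M+2) = 2 × 0.33376^1 × 0.66624^1 = 0.444729
P(M+4) = 0.66624^2 = 0.443876
The M+2 peak is largest (0.444729); scaling to 100 gives 25.05 : 100.00 : 99.81.

25.05 : 100.00 : 99.81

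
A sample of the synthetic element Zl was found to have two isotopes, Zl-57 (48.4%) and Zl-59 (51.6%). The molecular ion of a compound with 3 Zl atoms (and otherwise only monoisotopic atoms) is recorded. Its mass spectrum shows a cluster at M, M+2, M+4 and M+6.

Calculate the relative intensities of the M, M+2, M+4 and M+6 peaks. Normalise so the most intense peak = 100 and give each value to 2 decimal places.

Each Zl atom is independently Zl-57 (p = 0.484) or Zl-59 (q = 0.516); the cluster is the binomial expansion (p + q)^3.
P(M) = 0.484^3 = 0.113380
P(M+2) = 3 × 0.484^2 × 0.516^1 = 0.362628
P(M+4) = 3 × 0.484^1 × 0.516^2 = 0.386604
P(M+6) = 0.516^3 = 0.137388
The M+4 peak is largest (0.386604); scaling to 100 gives 29.33 : 93.80 : 100.00 : 35.54.

29.33 : 93.80 : 100.00 : 35.54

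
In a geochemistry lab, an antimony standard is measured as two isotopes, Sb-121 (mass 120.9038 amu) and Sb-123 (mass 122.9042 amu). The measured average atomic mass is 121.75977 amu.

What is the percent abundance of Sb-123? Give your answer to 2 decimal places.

Writing the weighted mean with unknown fraction x of Sb-121:
120.9038·x + 122.9042·(1 − x) = 121.75977
(120.9038 − 122.9042)·x = 121.75977 − 122.9042
x = -1.14443 / -2.0004 = 0.57210 → 57.21% Sb-121, 42.79% Sb-123.

42.79%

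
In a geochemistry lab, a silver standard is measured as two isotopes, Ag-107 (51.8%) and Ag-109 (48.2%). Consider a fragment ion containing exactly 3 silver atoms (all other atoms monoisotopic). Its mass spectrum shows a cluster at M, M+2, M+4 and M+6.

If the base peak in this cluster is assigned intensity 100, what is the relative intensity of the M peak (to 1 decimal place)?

Binomial terms of (0.518 + 0.482)^3: M 0.1390, M+2 0.3880, M+4 0.3610, M+6 0.1120 → M+2 is the base peak.
P(M+2) = C(3,1) × 0.518^2 × 0.482^1 = 3 × 0.268324 × 0.4820 = 0.387997 (base)
P(M) = C(3,0) × 0.518^3 × 0.482^0 = 1 × 0.13899183 × 1.0000 = 0.138992
Relative intensity = 0.138992 / 0.387997 × 100 = 35.8

35.8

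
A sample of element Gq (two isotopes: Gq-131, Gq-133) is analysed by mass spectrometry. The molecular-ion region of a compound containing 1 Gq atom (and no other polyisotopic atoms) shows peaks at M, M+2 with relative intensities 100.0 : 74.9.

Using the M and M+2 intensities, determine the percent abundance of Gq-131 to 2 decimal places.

Write p for the Gq-131 fraction. I(M+2)/I(M) = [C(1,1)·p^0·(1−p)] / p^1 = 1·(1−p)/p = 74.9/100.0 = 0.7490
(1−p)/p = 0.7490/1 = 0.7490  ⇒  p = 1/(1 + 0.7490) = 0.5718
Gq-131: 57.18%, Gq-133: 42.82%.

57.18%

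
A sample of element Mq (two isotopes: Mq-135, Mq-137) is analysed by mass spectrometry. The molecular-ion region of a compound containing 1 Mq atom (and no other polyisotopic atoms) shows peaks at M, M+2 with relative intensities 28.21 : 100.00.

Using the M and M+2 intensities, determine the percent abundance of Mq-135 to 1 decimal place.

22.0%

Let p = fractional abundance of Mq-135. I(M+2)/I(M) = [C(1,1)·p^0·(1−p)] / p^1 = 1·(1−p)/p = 100.00/28.21 = 3.5448
(1−p)/p = 3.5448/1 = 3.5448  ⇒  p = 1/(1 + 3.5448) = 0.2200
Mq-135: 22.0%, Mq-137: 78.0%.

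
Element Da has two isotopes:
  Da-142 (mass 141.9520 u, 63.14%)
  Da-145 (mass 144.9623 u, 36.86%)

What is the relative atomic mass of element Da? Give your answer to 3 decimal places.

Ar = Σ fᵢ·mᵢ = 0.6314 × 141.9520 + 0.3686 × 144.9623
= 89.62849 + 53.43310 = 143.06159 u

143.062 u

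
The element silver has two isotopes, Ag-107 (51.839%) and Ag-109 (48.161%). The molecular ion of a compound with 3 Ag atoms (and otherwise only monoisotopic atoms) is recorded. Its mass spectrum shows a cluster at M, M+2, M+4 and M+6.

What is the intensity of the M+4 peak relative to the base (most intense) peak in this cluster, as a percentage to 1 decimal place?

Term probabilities: M 0.1393, M+2 0.3883, M+4 0.3607, M+6 0.1117. Base peak = M+2.
P(M+2) = C(3,1) × 0.51839^2 × 0.48161^1 = 3 × 0.26872819 × 0.48161 = 0.388267 (base)
P(M+4) = C(3,2) × 0.51839^1 × 0.48161^2 = 3 × 0.51839 × 0.23194819 = 0.360719
Relative intensity = 0.360719 / 0.388267 × 100 = 92.9

92.9%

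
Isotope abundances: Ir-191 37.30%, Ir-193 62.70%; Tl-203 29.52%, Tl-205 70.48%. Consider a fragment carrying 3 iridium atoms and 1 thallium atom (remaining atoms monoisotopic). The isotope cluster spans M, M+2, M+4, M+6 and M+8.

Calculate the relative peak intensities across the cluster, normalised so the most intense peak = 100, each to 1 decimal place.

4.0 : 29.7 : 82.1 : 100.0 : 45.4

Iridium pattern (n=3): 0.05189512 : 0.26170165 : 0.43991135 : 0.24649188
Thallium pattern (n=1): 0.2952 : 0.7048
Convolve the two distributions (both contribute in 2-u steps):
  M: 0.05189512×0.2952 = 0.015319
  M+2: 0.05189512×0.7048 + 0.26170165×0.2952 = 0.113830
  M+4: 0.26170165×0.7048 + 0.43991135×0.2952 = 0.314309
  M+6: 0.43991135×0.7048 + 0.24649188×0.2952 = 0.382814
  M+8: 0.24649188×0.7048 = 0.173727
Scale to base peak (0.382814) = 100: 4.0 : 29.7 : 82.1 : 100.0 : 45.4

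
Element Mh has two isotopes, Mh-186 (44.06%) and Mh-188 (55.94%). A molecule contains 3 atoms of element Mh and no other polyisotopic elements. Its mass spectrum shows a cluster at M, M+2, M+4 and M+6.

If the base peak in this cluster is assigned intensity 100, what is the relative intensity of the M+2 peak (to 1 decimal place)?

(0.4406 + 0.5594)^3 gives M 0.0855, M+2 0.3258, M+4 0.4136, M+6 0.1751; the largest is M+4.
P(M+4) = C(3,2) × 0.4406^1 × 0.5594^2 = 3 × 0.4406 × 0.31292836 = 0.413629 (base)
P(M+2) = C(3,1) × 0.4406^2 × 0.5594^1 = 3 × 0.19412836 × 0.5594 = 0.325786
Relative intensity = 0.325786 / 0.413629 × 100 = 78.8

78.8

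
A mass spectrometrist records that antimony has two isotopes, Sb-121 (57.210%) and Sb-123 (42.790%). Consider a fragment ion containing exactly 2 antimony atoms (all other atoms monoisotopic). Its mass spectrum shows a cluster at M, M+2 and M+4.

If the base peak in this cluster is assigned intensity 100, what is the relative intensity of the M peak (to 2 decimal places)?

Term probabilities: M 0.3273, M+2 0.4896, M+4 0.1831. Base peak = M+2.
P(M+2) = C(2,1) × 0.57210^1 × 0.42790^1 = 2 × 0.5721 × 0.4279 = 0.489603 (base)
P(M) = C(2,0) × 0.57210^2 × 0.42790^0 = 1 × 0.32729841 × 1.0000 = 0.327298
Relative intensity = 0.327298 / 0.489603 × 100 = 66.85

66.85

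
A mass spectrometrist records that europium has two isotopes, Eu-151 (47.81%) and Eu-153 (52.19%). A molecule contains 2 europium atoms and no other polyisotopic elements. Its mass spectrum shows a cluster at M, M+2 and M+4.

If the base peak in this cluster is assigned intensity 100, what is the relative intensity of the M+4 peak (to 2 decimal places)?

Term probabilities: M 0.2286, M+2 0.4990, M+4 0.2724. Base peak = M+2.
P(M+2) = C(2,1) × 0.4781^1 × 0.5219^1 = 2 × 0.4781 × 0.5219 = 0.499041 (base)
P(M+4) = C(2,2) × 0.4781^0 × 0.5219^2 = 1 × 1.0000 × 0.27237961 = 0.272380
Relative intensity = 0.272380 / 0.499041 × 100 = 54.58

54.58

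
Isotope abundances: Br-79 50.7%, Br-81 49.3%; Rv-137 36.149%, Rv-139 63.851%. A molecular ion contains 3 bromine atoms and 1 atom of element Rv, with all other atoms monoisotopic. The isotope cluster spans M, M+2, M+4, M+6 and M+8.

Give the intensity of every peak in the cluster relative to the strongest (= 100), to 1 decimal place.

Bromine pattern (n=3): 0.13032384 : 0.38017547 : 0.36967753 : 0.11982316
Element Rv pattern (n=1): 0.36149 : 0.63851
Convolve the two distributions (both contribute in 2-u steps):
  M: 0.13032384×0.36149 = 0.047111
  M+2: 0.13032384×0.63851 + 0.38017547×0.36149 = 0.220643
  M+4: 0.38017547×0.63851 + 0.36967753×0.36149 = 0.376381
  M+6: 0.36967753×0.63851 + 0.11982316×0.36149 = 0.279358
  M+8: 0.11982316×0.63851 = 0.076508
Scale to base peak (0.376381) = 100: 12.5 : 58.6 : 100.0 : 74.2 : 20.3

12.5 : 58.6 : 100.0 : 74.2 : 20.3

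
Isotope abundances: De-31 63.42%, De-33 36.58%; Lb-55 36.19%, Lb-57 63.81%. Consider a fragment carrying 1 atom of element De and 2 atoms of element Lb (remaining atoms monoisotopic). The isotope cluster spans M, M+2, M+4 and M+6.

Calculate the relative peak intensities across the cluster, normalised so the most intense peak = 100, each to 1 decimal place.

19.4 : 79.8 : 100.0 : 34.9

Element De pattern (n=1): 0.6342 : 0.3658
Element Lb pattern (n=2): 0.13097161 : 0.46185678 : 0.40717161
Convolve the two distributions (both contribute in 2-u steps):
  M: 0.6342×0.13097161 = 0.083062
  M+2: 0.6342×0.46185678 + 0.3658×0.13097161 = 0.340819
  M+4: 0.6342×0.40717161 + 0.3658×0.46185678 = 0.427175
  M+6: 0.3658×0.40717161 = 0.148943
Scale to base peak (0.427175) = 100: 19.4 : 79.8 : 100.0 : 34.9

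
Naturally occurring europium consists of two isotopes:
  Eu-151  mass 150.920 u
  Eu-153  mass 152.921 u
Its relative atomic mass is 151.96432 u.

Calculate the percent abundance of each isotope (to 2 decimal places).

Eu-151: 47.81%, Eu-153: 52.19%

Let x be the fractional abundance of Eu-151; then Eu-153 has abundance 1 − x.
150.920·x + 152.921·(1 − x) = 151.96432
(150.920 − 152.921)·x = 151.96432 − 152.921
x = -0.95668 / -2.001 = 0.47810 → 47.81% Eu-151, 52.19% Eu-153.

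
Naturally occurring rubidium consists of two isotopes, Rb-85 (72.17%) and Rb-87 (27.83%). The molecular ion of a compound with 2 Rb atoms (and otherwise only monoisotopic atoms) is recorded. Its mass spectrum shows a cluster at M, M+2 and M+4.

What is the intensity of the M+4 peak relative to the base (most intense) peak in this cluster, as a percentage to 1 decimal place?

14.9%

Term probabilities: M 0.5209, M+2 0.4017, M+4 0.0775. Base peak = M.
P(M) = C(2,0) × 0.7217^2 × 0.2783^0 = 1 × 0.52085089 × 1.0000 = 0.520851 (base)
P(M+4) = C(2,2) × 0.7217^0 × 0.2783^2 = 1 × 1.0000 × 0.07745089 = 0.077451
Relative intensity = 0.077451 / 0.520851 × 100 = 14.9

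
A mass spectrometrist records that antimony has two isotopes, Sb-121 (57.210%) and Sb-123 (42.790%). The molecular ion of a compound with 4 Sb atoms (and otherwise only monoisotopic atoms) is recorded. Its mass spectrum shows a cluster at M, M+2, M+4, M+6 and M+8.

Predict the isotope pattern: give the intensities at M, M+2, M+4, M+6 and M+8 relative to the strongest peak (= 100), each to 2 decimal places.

29.79 : 89.13 : 100.00 : 49.86 : 9.32

Expanding (0.57210 + 0.42790)^4:
P(M) = 0.57210^4 = 0.107124
P(M+2) = 4 × 0.57210^3 × 0.42790^1 = 0.320493
P(M+4) = 6 × 0.57210^2 × 0.42790^2 = 0.359567
P(M+6) = 4 × 0.57210^1 × 0.42790^3 = 0.179291
P(M+8) = 0.42790^4 = 0.033525
The M+4 peak is largest (0.359567); scaling to 100 gives 29.79 : 89.13 : 100.00 : 49.86 : 9.32.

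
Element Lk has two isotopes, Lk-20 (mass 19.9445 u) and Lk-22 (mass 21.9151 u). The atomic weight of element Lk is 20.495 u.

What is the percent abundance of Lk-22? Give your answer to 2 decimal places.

With x = fraction of Lk-20 (so Lk-22 is 1 − x):
19.9445·x + 21.9151·(1 − x) = 20.495
(19.9445 − 21.9151)·x = 20.495 − 21.9151
x = -1.4201 / -1.9706 = 0.72064 → 72.06% Lk-20, 27.94% Lk-22.

27.94%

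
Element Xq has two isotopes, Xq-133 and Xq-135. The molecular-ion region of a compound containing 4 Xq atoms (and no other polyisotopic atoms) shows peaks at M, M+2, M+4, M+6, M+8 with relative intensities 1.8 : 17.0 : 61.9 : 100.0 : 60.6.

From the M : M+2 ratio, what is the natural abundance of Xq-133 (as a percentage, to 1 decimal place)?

29.8%

If p is the fraction of Xq that is Xq-133, then I(M+2)/I(M) = [C(4,1)·p^3·(1−p)] / p^4 = 4·(1−p)/p = 17.0/1.8 = 9.4444
(1−p)/p = 9.4444/4 = 2.3611  ⇒  p = 1/(1 + 2.3611) = 0.2975
Xq-133: 29.8%, Xq-135: 70.2%.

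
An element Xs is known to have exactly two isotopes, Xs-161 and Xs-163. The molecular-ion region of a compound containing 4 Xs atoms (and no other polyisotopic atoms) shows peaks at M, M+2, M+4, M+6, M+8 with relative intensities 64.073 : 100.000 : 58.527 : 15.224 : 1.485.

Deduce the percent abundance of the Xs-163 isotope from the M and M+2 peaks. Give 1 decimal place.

28.1%

Write p for the Xs-161 fraction. I(M+2)/I(M) = [C(4,1)·p^3·(1−p)] / p^4 = 4·(1−p)/p = 100.000/64.073 = 1.5607
(1−p)/p = 1.5607/4 = 0.3902  ⇒  p = 1/(1 + 0.3902) = 0.7193
Xs-161: 71.9%, Xs-163: 28.1%.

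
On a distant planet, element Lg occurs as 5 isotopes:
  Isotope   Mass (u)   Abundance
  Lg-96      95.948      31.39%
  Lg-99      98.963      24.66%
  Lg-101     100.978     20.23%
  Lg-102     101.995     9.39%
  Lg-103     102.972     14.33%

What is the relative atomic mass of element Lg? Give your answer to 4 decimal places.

The abundance-weighted mean is 0.3139 × 95.948 + 0.2466 × 98.963 + 0.2023 × 100.978 + 0.0939 × 101.995 + 0.1433 × 102.972
= 30.11808 + 24.40428 + 20.42785 + 9.57733 + 14.75589 = 99.28343 u

99.2834 u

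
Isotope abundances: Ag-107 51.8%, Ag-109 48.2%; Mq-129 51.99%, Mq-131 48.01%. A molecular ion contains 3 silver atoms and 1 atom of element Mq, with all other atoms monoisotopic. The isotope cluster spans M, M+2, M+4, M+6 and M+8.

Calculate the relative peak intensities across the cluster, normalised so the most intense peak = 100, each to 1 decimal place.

19.3 : 71.8 : 100.0 : 61.9 : 14.4

Silver pattern (n=3): 0.13899183 : 0.3879965 : 0.3610315 : 0.11198017
Element Mq pattern (n=1): 0.5199 : 0.4801
Convolve the two distributions (both contribute in 2-u steps):
  M: 0.13899183×0.5199 = 0.072262
  M+2: 0.13899183×0.4801 + 0.3879965×0.5199 = 0.268449
  M+4: 0.3879965×0.4801 + 0.3610315×0.5199 = 0.373977
  M+6: 0.3610315×0.4801 + 0.11198017×0.5199 = 0.231550
  M+8: 0.11198017×0.4801 = 0.053762
Scale to base peak (0.373977) = 100: 19.3 : 71.8 : 100.0 : 61.9 : 14.4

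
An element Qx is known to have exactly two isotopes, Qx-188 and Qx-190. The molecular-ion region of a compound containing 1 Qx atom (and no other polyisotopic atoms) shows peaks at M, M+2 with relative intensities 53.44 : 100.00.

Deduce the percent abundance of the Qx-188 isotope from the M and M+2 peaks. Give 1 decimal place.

Let p = fractional abundance of Qx-188. I(M+2)/I(M) = [C(1,1)·p^0·(1−p)] / p^1 = 1·(1−p)/p = 100.00/53.44 = 1.8713
(1−p)/p = 1.8713/1 = 1.8713  ⇒  p = 1/(1 + 1.8713) = 0.3483
Qx-188: 34.8%, Qx-190: 65.2%.

34.8%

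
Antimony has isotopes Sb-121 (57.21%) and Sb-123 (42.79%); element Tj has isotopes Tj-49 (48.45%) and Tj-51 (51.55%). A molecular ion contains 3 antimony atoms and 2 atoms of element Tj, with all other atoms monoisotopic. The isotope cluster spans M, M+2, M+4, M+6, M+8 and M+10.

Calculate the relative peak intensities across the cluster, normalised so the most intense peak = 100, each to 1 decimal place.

Antimony pattern (n=3): 0.18724742 : 0.42015297 : 0.3142518 : 0.07834781
Element Tj pattern (n=2): 0.23474025 : 0.4995195 : 0.26574025
Convolve the two distributions (both contribute in 2-u steps):
  M: 0.18724742×0.23474025 = 0.043955
  M+2: 0.18724742×0.4995195 + 0.42015297×0.23474025 = 0.192161
  M+4: 0.18724742×0.26574025 + 0.42015297×0.4995195 + 0.3142518×0.23474025 = 0.333401
  M+6: 0.42015297×0.26574025 + 0.3142518×0.4995195 + 0.07834781×0.23474025 = 0.287018
  M+8: 0.3142518×0.26574025 + 0.07834781×0.4995195 = 0.122646
  M+10: 0.07834781×0.26574025 = 0.020820
Scale to base peak (0.333401) = 100: 13.2 : 57.6 : 100.0 : 86.1 : 36.8 : 6.2

13.2 : 57.6 : 100.0 : 86.1 : 36.8 : 6.2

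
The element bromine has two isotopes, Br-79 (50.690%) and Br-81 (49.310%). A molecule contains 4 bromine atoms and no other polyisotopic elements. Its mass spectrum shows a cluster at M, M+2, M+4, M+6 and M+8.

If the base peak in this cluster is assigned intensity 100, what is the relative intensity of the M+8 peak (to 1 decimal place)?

Binomial terms of (0.50690 + 0.49310)^4: M 0.0660, M+2 0.2569, M+4 0.3749, M+6 0.2431, M+8 0.0591 → M+4 is the base peak.
P(M+4) = C(4,2) × 0.50690^2 × 0.49310^2 = 6 × 0.25694761 × 0.24314761 = 0.374857 (base)
P(M+8) = C(4,4) × 0.50690^0 × 0.49310^4 = 1 × 1.0000 × 0.05912076 = 0.059121
Relative intensity = 0.059121 / 0.374857 × 100 = 15.8

15.8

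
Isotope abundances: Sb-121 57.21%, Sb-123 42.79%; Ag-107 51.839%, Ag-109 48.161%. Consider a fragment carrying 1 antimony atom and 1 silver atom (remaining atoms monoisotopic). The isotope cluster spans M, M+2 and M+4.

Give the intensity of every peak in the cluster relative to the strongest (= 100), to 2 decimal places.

59.63 : 100.00 : 41.44

Antimony pattern (n=1): 0.5721 : 0.4279
Silver pattern (n=1): 0.51839 : 0.48161
Convolve the two distributions (both contribute in 2-u steps):
  M: 0.5721×0.51839 = 0.296571
  M+2: 0.5721×0.48161 + 0.4279×0.51839 = 0.497348
  M+4: 0.4279×0.48161 = 0.206081
Scale to base peak (0.497348) = 100: 59.63 : 100.00 : 41.44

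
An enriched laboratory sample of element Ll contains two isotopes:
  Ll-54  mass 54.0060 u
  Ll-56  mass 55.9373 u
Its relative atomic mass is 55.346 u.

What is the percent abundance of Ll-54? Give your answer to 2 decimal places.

30.62%

Writing the weighted mean with unknown fraction x of Ll-54:
54.0060·x + 55.9373·(1 − x) = 55.346
(54.0060 − 55.9373)·x = 55.346 − 55.9373
x = -0.5913 / -1.9313 = 0.30617 → 30.62% Ll-54, 69.38% Ll-56.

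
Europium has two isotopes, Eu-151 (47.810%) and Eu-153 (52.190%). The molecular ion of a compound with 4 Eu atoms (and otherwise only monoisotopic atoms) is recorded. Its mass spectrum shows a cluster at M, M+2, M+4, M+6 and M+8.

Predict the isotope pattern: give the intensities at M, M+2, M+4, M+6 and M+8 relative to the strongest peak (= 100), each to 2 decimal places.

13.99 : 61.07 : 100.00 : 72.77 : 19.86

The 4 Eu atoms are independent, so intensities follow the terms of (0.47810 + 0.52190)^4.
P(M) = 0.47810^4 = 0.052249
P(M+2) = 4 × 0.47810^3 × 0.52190^1 = 0.228141
P(M+4) = 6 × 0.47810^2 × 0.52190^2 = 0.373563
P(M+6) = 4 × 0.47810^1 × 0.52190^3 = 0.271857
P(M+8) = 0.52190^4 = 0.074191
The M+4 peak is largest (0.373563); scaling to 100 gives 13.99 : 61.07 : 100.00 : 72.77 : 19.86.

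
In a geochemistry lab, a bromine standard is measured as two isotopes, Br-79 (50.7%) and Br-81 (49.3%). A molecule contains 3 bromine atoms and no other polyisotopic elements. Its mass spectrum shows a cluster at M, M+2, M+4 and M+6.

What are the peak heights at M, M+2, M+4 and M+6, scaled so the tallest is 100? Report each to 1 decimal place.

34.3 : 100.0 : 97.2 : 31.5

Expanding (0.507 + 0.493)^3:
P(M) = 0.507^3 = 0.130324
P(M+2) = 3 × 0.507^2 × 0.493^1 = 0.380175
P(M+4) = 3 × 0.507^1 × 0.493^2 = 0.369678
P(M+6) = 0.493^3 = 0.119823
The M+2 peak is largest (0.380175); scaling to 100 gives 34.3 : 100.0 : 97.2 : 31.5.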